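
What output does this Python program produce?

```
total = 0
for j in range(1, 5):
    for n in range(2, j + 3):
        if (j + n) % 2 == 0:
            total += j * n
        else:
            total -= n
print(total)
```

j=1,n=2: odd sum, total = 0-2 = -2
j=1,n=3: even sum, total = (-2)+3 = 1
j=2,n=2: even sum, total = 1+4 = 5
j=2,n=3: odd sum, total = 5-3 = 2
j=2,n=4: even sum, total = 2+8 = 10
j=3,n=2: odd sum, total = 10-2 = 8
j=3,n=3: even sum, total = 8+9 = 17
j=3,n=4: odd sum, total = 17-4 = 13
j=3,n=5: even sum, total = 13+15 = 28
j=4,n=2: even sum, total = 28+8 = 36
j=4,n=3: odd sum, total = 36-3 = 33
j=4,n=4: even sum, total = 33+16 = 49
j=4,n=5: odd sum, total = 49-5 = 44
j=4,n=6: even sum, total = 44+24 = 68

68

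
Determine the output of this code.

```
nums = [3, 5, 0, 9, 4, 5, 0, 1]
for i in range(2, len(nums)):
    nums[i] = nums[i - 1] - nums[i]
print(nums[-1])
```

i=2: nums[2] = 5-0 = 5 → [3, 5, 5, 9, 4, 5, 0, 1]
i=3: nums[3] = 5-9 = -4 → [3, 5, 5, -4, 4, 5, 0, 1]
i=4: nums[4] = (-4)-4 = -8 → [3, 5, 5, -4, -8, 5, 0, 1]
i=5: nums[5] = (-8)-5 = -13 → [3, 5, 5, -4, -8, -13, 0, 1]
i=6: nums[6] = (-13)-0 = -13 → [3, 5, 5, -4, -8, -13, -13, 1]
i=7: nums[7] = (-13)-1 = -14 → [3, 5, 5, -4, -8, -13, -13, -14]

-14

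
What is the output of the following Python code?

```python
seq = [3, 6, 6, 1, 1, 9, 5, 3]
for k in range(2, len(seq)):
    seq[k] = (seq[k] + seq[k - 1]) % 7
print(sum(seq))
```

k=2: seq[2] = (6+6)%7 = 5 → [3, 6, 5, 1, 1, 9, 5, 3]
k=3: seq[3] = (1+5)%7 = 6 → [3, 6, 5, 6, 1, 9, 5, 3]
k=4: seq[4] = (1+6)%7 = 0 → [3, 6, 5, 6, 0, 9, 5, 3]
k=5: seq[5] = (9+0)%7 = 2 → [3, 6, 5, 6, 0, 2, 5, 3]
k=6: seq[6] = (5+2)%7 = 0 → [3, 6, 5, 6, 0, 2, 0, 3]
k=7: seq[7] = (3+0)%7 = 3 → [3, 6, 5, 6, 0, 2, 0, 3]
sum = 25

25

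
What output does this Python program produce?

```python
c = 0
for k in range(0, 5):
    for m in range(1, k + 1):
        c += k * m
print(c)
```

65

k=1,m=1: c = 0+1 = 1
k=2,m=1: c = 1+2 = 3
k=2,m=2: c = 3+4 = 7
k=3,m=1: c = 7+3 = 10
k=3,m=2: c = 10+6 = 16
k=3,m=3: c = 16+9 = 25
k=4,m=1: c = 25+4 = 29
k=4,m=2: c = 29+8 = 37
k=4,m=3: c = 37+12 = 49
k=4,m=4: c = 49+16 = 65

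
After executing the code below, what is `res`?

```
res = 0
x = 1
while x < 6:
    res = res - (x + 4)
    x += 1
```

x=1: res = 0-5 = -5
x=2: res = (-5)-6 = -11
x=3: res = (-11)-7 = -18
x=4: res = (-18)-8 = -26
x=5: res = (-26)-9 = -35

-35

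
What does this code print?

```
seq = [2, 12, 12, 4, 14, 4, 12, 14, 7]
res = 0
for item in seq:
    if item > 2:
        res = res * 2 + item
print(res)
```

2771

item=2: not >2
item=12: >2, res = 0*2+12 = 12
item=12: >2, res = 12*2+12 = 36
item=4: >2, res = 36*2+4 = 76
item=14: >2, res = 76*2+14 = 166
item=4: >2, res = 166*2+4 = 336
item=12: >2, res = 336*2+12 = 684
item=14: >2, res = 684*2+14 = 1382
item=7: >2, res = 1382*2+7 = 2771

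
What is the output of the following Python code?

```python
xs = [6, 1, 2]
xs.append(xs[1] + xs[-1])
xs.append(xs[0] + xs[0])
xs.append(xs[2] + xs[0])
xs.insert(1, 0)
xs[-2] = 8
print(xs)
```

append xs[1]+xs[-1] = 1+2 = 3 → [6, 1, 2, 3]
append xs[0]+xs[0] = 6+6 = 12 → [6, 1, 2, 3, 12]
append xs[2]+xs[0] = 2+6 = 8 → [6, 1, 2, 3, 12, 8]
insert 0 at 1 → [6, 0, 1, 2, 3, 12, 8]
xs[-2] = 8 → [6, 0, 1, 2, 3, 8, 8]

[6, 0, 1, 2, 3, 8, 8]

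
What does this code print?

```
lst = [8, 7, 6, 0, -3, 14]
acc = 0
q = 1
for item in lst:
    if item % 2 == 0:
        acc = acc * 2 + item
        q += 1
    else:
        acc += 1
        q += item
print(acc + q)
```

121

item=8: even, acc = 0*2+8 = 8; q=2
item=7: not even, acc = 8+1 = 9; q=9
item=6: even, acc = 9*2+6 = 24; q=10
item=0: even, acc = 24*2+0 = 48; q=11
item=-3: not even, acc = 48+1 = 49; q=8
item=14: even, acc = 49*2+14 = 112; q=9
acc+q = 112+9 = 121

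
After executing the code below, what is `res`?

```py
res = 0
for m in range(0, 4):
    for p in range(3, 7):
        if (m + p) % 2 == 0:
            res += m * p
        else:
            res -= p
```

m=0,p=3: odd sum, res = 0-3 = -3
m=0,p=4: even sum, res = (-3)+0 = -3
m=0,p=5: odd sum, res = (-3)-5 = -8
m=0,p=6: even sum, res = (-8)+0 = -8
m=1,p=3: even sum, res = (-8)+3 = -5
m=1,p=4: odd sum, res = (-5)-4 = -9
m=1,p=5: even sum, res = (-9)+5 = -4
m=1,p=6: odd sum, res = (-4)-6 = -10
m=2,p=3: odd sum, res = (-10)-3 = -13
m=2,p=4: even sum, res = (-13)+8 = -5
m=2,p=5: odd sum, res = (-5)-5 = -10
m=2,p=6: even sum, res = (-10)+12 = 2
m=3,p=3: even sum, res = 2+9 = 11
m=3,p=4: odd sum, res = 11-4 = 7
m=3,p=5: even sum, res = 7+15 = 22
m=3,p=6: odd sum, res = 22-6 = 16

16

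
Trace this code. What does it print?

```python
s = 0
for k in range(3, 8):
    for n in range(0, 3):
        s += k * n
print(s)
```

75

k=3,n=0: s = 0+0 = 0
k=3,n=1: s = 0+3 = 3
k=3,n=2: s = 3+6 = 9
k=4,n=0: s = 9+0 = 9
k=4,n=1: s = 9+4 = 13
k=4,n=2: s = 13+8 = 21
k=5,n=0: s = 21+0 = 21
k=5,n=1: s = 21+5 = 26
k=5,n=2: s = 26+10 = 36
k=6,n=0: s = 36+0 = 36
k=6,n=1: s = 36+6 = 42
k=6,n=2: s = 42+12 = 54
k=7,n=0: s = 54+0 = 54
k=7,n=1: s = 54+7 = 61
k=7,n=2: s = 61+14 = 75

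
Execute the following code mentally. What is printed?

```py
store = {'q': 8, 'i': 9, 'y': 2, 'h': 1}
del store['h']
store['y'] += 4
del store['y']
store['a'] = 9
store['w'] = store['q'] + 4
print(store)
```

del 'h' → {'q': 8, 'i': 9, 'y': 2}
store['y'] = 2+4 = 6 → {'q': 8, 'i': 9, 'y': 6}
del 'y' → {'q': 8, 'i': 9}
store['a'] = 9 → {'q': 8, 'i': 9, 'a': 9}
store['w'] = store['q']+4 = 12 → {'q': 8, 'i': 9, 'a': 9, 'w': 12}

{'q': 8, 'i': 9, 'a': 9, 'w': 12}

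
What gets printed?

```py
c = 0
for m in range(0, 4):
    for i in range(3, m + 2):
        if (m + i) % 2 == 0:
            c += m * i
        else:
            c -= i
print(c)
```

m=2,i=3: odd sum, c = 0-3 = -3
m=3,i=3: even sum, c = (-3)+9 = 6
m=3,i=4: odd sum, c = 6-4 = 2

2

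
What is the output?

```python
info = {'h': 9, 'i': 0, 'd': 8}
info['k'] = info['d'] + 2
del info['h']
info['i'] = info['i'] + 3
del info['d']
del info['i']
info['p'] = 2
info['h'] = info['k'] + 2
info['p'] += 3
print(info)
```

{'k': 10, 'p': 5, 'h': 12}

info['k'] = info['d']+2 = 10 → {'h': 9, 'i': 0, 'd': 8, 'k': 10}
del 'h' → {'i': 0, 'd': 8, 'k': 10}
info['i'] = info['i']+3 = 3 → {'i': 3, 'd': 8, 'k': 10}
del 'd' → {'i': 3, 'k': 10}
del 'i' → {'k': 10}
info['p'] = 2 → {'k': 10, 'p': 2}
info['h'] = info['k']+2 = 12 → {'k': 10, 'p': 2, 'h': 12}
info['p'] = 2+3 = 5 → {'k': 10, 'p': 5, 'h': 12}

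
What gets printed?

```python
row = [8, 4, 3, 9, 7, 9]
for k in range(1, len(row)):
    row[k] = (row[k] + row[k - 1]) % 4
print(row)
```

k=1: row[1] = (4+8)%4 = 0 → [8, 0, 3, 9, 7, 9]
k=2: row[2] = (3+0)%4 = 3 → [8, 0, 3, 9, 7, 9]
k=3: row[3] = (9+3)%4 = 0 → [8, 0, 3, 0, 7, 9]
k=4: row[4] = (7+0)%4 = 3 → [8, 0, 3, 0, 3, 9]
k=5: row[5] = (9+3)%4 = 0 → [8, 0, 3, 0, 3, 0]

[8, 0, 3, 0, 3, 0]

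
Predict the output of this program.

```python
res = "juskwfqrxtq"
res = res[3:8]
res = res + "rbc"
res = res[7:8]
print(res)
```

slice [3:8] → 'kwfqr'
+ 'rbc' → 'kwfqrrbc'
slice [7:8] → 'c'

c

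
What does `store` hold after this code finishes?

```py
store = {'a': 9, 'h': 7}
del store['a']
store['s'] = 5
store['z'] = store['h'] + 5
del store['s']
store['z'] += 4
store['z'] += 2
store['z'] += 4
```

del 'a' → {'h': 7}
store['s'] = 5 → {'h': 7, 's': 5}
store['z'] = store['h']+5 = 12 → {'h': 7, 's': 5, 'z': 12}
del 's' → {'h': 7, 'z': 12}
store['z'] = 12+4 = 16 → {'h': 7, 'z': 16}
store['z'] = 16+2 = 18 → {'h': 7, 'z': 18}
store['z'] = 18+4 = 22 → {'h': 7, 'z': 22}

{'h': 7, 'z': 22}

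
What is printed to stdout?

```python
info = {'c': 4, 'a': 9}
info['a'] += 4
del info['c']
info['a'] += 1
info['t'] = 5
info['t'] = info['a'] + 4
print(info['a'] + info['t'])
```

32

info['a'] = 9+4 = 13 → {'c': 4, 'a': 13}
del 'c' → {'a': 13}
info['a'] = 13+1 = 14 → {'a': 14}
info['t'] = 5 → {'a': 14, 't': 5}
info['t'] = info['a']+4 = 18 → {'a': 14, 't': 18}
info['a']+info['t'] = 14+18 = 32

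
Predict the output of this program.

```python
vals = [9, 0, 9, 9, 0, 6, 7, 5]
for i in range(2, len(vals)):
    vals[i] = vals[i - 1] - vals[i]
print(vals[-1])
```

i=2: vals[2] = 0-9 = -9 → [9, 0, -9, 9, 0, 6, 7, 5]
i=3: vals[3] = (-9)-9 = -18 → [9, 0, -9, -18, 0, 6, 7, 5]
i=4: vals[4] = (-18)-0 = -18 → [9, 0, -9, -18, -18, 6, 7, 5]
i=5: vals[5] = (-18)-6 = -24 → [9, 0, -9, -18, -18, -24, 7, 5]
i=6: vals[6] = (-24)-7 = -31 → [9, 0, -9, -18, -18, -24, -31, 5]
i=7: vals[7] = (-31)-5 = -36 → [9, 0, -9, -18, -18, -24, -31, -36]

-36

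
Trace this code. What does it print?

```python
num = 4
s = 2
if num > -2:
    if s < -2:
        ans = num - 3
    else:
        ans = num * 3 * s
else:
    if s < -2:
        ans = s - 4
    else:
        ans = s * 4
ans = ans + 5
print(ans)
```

29

num=4, s=2
num > -2 is True; s < -2 is False
→ ans = num * 3 * s = 24
ans = 24+5 = 29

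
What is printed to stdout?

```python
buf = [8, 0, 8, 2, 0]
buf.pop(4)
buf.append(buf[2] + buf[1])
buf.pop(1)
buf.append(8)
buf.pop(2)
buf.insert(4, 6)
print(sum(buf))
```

pop(4) removes 0 → [8, 0, 8, 2]
append buf[2]+buf[1] = 8+0 = 8 → [8, 0, 8, 2, 8]
pop(1) removes 0 → [8, 8, 2, 8]
append 8 → [8, 8, 2, 8, 8]
pop(2) removes 2 → [8, 8, 8, 8]
insert 6 at 4 → [8, 8, 8, 8, 6]
sum = 38

38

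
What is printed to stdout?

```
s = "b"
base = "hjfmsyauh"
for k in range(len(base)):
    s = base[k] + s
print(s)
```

huaysmfjhb

k=0: prepend 'h' → 'hb'
k=1: prepend 'j' → 'jhb'
k=2: prepend 'f' → 'fjhb'
k=3: prepend 'm' → 'mfjhb'
k=4: prepend 's' → 'smfjhb'
k=5: prepend 'y' → 'ysmfjhb'
k=6: prepend 'a' → 'aysmfjhb'
k=7: prepend 'u' → 'uaysmfjhb'
k=8: prepend 'h' → 'huaysmfjhb'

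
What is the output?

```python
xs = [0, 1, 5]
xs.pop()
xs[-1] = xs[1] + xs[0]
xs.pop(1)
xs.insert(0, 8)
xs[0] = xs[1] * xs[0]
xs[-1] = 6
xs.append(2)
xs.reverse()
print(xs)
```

pop() removes 5 → [0, 1]
xs[-1] = xs[1]+xs[0] = 1+0 = 1 → [0, 1]
pop(1) removes 1 → [0]
insert 8 at 0 → [8, 0]
xs[0] = xs[1]*xs[0] = 0*8 = 0 → [0, 0]
xs[-1] = 6 → [0, 6]
append 2 → [0, 6, 2]
reverse → [2, 6, 0]

[2, 6, 0]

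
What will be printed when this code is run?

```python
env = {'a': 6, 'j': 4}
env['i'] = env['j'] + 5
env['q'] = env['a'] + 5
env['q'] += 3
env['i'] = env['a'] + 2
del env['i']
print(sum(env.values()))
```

24

env['i'] = env['j']+5 = 9 → {'a': 6, 'j': 4, 'i': 9}
env['q'] = env['a']+5 = 11 → {'a': 6, 'j': 4, 'i': 9, 'q': 11}
env['q'] = 11+3 = 14 → {'a': 6, 'j': 4, 'i': 9, 'q': 14}
env['i'] = env['a']+2 = 8 → {'a': 6, 'j': 4, 'i': 8, 'q': 14}
del 'i' → {'a': 6, 'j': 4, 'q': 14}
sum of values = 24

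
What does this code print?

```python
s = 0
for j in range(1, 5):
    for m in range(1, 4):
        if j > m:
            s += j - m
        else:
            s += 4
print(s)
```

34

j=1,m=1: not 1>1, s = 0+4 = 4
j=1,m=2: not 1>2, s = 4+4 = 8
j=1,m=3: not 1>3, s = 8+4 = 12
j=2,m=1: 2>1, s = 12+1 = 13
j=2,m=2: not 2>2, s = 13+4 = 17
j=2,m=3: not 2>3, s = 17+4 = 21
j=3,m=1: 3>1, s = 21+2 = 23
j=3,m=2: 3>2, s = 23+1 = 24
j=3,m=3: not 3>3, s = 24+4 = 28
j=4,m=1: 4>1, s = 28+3 = 31
j=4,m=2: 4>2, s = 31+2 = 33
j=4,m=3: 4>3, s = 33+1 = 34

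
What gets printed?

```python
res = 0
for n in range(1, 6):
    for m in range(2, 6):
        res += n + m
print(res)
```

n=1,m=2: res = 0+3 = 3
n=1,m=3: res = 3+4 = 7
n=1,m=4: res = 7+5 = 12
n=1,m=5: res = 12+6 = 18
n=2,m=2: res = 18+4 = 22
n=2,m=3: res = 22+5 = 27
n=2,m=4: res = 27+6 = 33
n=2,m=5: res = 33+7 = 40
n=3,m=2: res = 40+5 = 45
n=3,m=3: res = 45+6 = 51
n=3,m=4: res = 51+7 = 58
n=3,m=5: res = 58+8 = 66
n=4,m=2: res = 66+6 = 72
n=4,m=3: res = 72+7 = 79
n=4,m=4: res = 79+8 = 87
n=4,m=5: res = 87+9 = 96
n=5,m=2: res = 96+7 = 103
n=5,m=3: res = 103+8 = 111
n=5,m=4: res = 111+9 = 120
n=5,m=5: res = 120+10 = 130

130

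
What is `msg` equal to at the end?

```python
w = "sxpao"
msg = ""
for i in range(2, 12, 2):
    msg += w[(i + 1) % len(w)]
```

'aspox'

i=2: add w[3]='a' → 'a'
i=4: add w[0]='s' → 'as'
i=6: add w[2]='p' → 'asp'
i=8: add w[4]='o' → 'aspo'
i=10: add w[1]='x' → 'aspox'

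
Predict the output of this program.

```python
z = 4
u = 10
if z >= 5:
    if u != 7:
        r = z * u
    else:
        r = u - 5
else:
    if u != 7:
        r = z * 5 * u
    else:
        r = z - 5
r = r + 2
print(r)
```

202

z=4, u=10
z >= 5 is False; u != 7 is True
→ r = z * 5 * u = 200
r = 200+2 = 202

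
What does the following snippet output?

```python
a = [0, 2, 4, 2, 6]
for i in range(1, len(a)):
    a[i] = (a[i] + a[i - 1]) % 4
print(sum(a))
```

i=1: a[1] = (2+0)%4 = 2 → [0, 2, 4, 2, 6]
i=2: a[2] = (4+2)%4 = 2 → [0, 2, 2, 2, 6]
i=3: a[3] = (2+2)%4 = 0 → [0, 2, 2, 0, 6]
i=4: a[4] = (6+0)%4 = 2 → [0, 2, 2, 0, 2]
sum = 6

6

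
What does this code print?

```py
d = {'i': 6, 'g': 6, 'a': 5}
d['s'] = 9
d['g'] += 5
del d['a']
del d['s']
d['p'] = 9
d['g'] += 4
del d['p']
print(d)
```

{'i': 6, 'g': 15}

d['s'] = 9 → {'i': 6, 'g': 6, 'a': 5, 's': 9}
d['g'] = 6+5 = 11 → {'i': 6, 'g': 11, 'a': 5, 's': 9}
del 'a' → {'i': 6, 'g': 11, 's': 9}
del 's' → {'i': 6, 'g': 11}
d['p'] = 9 → {'i': 6, 'g': 11, 'p': 9}
d['g'] = 11+4 = 15 → {'i': 6, 'g': 15, 'p': 9}
del 'p' → {'i': 6, 'g': 15}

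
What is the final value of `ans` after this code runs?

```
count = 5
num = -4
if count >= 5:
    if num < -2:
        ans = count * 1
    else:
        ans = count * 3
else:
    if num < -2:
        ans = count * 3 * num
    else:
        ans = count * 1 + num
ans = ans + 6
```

11

count=5, num=-4
count >= 5 is True; num < -2 is True
→ ans = count * 1 = 5
ans = 5+6 = 11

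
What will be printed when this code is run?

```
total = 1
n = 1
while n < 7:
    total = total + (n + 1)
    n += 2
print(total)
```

13

n=1: total = 1+2 = 3
n=3: total = 3+4 = 7
n=5: total = 7+6 = 13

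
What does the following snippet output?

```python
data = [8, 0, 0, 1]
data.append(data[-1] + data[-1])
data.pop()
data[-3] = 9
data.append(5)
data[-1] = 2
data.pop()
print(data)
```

append data[-1]+data[-1] = 1+1 = 2 → [8, 0, 0, 1, 2]
pop() removes 2 → [8, 0, 0, 1]
data[-3] = 9 → [8, 9, 0, 1]
append 5 → [8, 9, 0, 1, 5]
data[-1] = 2 → [8, 9, 0, 1, 2]
pop() removes 2 → [8, 9, 0, 1]

[8, 9, 0, 1]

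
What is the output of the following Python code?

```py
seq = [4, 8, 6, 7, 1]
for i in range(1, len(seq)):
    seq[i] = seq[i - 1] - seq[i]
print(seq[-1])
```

-18

i=1: seq[1] = 4-8 = -4 → [4, -4, 6, 7, 1]
i=2: seq[2] = (-4)-6 = -10 → [4, -4, -10, 7, 1]
i=3: seq[3] = (-10)-7 = -17 → [4, -4, -10, -17, 1]
i=4: seq[4] = (-17)-1 = -18 → [4, -4, -10, -17, -18]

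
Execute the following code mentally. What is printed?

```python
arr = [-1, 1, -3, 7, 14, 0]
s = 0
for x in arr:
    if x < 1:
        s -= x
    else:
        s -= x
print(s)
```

x=-1: <1, s = 0-(-1) = 1
x=1: not <1, s = 1-1 = 0
x=-3: <1, s = 0-(-3) = 3
x=7: not <1, s = 3-7 = -4
x=14: not <1, s = (-4)-14 = -18
x=0: <1, s = (-18)-0 = -18

-18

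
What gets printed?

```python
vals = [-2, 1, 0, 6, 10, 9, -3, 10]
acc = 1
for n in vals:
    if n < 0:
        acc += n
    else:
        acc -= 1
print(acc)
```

n=-2: <0, acc = 1+(-2) = -1
n=1: not <0, acc = (-1)-1 = -2
n=0: not <0, acc = (-2)-1 = -3
n=6: not <0, acc = (-3)-1 = -4
n=10: not <0, acc = (-4)-1 = -5
n=9: not <0, acc = (-5)-1 = -6
n=-3: <0, acc = (-6)+(-3) = -9
n=10: not <0, acc = (-9)-1 = -10

-10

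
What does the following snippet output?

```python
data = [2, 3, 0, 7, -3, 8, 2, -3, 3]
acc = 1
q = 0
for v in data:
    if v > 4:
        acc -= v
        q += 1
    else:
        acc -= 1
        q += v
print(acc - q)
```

-27

v=2: not >4, acc = 1-1 = 0; q=2
v=3: not >4, acc = 0-1 = -1; q=5
v=0: not >4, acc = (-1)-1 = -2; q=5
v=7: >4, acc = (-2)-7 = -9; q=6
v=-3: not >4, acc = (-9)-1 = -10; q=3
v=8: >4, acc = (-10)-8 = -18; q=4
v=2: not >4, acc = (-18)-1 = -19; q=6
v=-3: not >4, acc = (-19)-1 = -20; q=3
v=3: not >4, acc = (-20)-1 = -21; q=6
acc-q = (-21)-6 = -27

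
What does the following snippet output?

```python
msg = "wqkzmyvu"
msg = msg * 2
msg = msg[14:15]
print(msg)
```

repeat ×2 → 'wqkzmyvuwqkzmyvu'
slice [14:15] → 'v'

v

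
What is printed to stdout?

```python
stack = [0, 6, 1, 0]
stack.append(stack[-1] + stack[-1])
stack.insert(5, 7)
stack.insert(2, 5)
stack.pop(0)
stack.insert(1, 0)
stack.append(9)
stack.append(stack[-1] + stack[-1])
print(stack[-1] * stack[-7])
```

90

append stack[-1]+stack[-1] = 0+0 = 0 → [0, 6, 1, 0, 0]
insert 7 at 5 → [0, 6, 1, 0, 0, 7]
insert 5 at 2 → [0, 6, 5, 1, 0, 0, 7]
pop(0) removes 0 → [6, 5, 1, 0, 0, 7]
insert 0 at 1 → [6, 0, 5, 1, 0, 0, 7]
append 9 → [6, 0, 5, 1, 0, 0, 7, 9]
append stack[-1]+stack[-1] = 9+9 = 18 → [6, 0, 5, 1, 0, 0, 7, 9, 18]
stack[-1]*stack[-7] = 18*5 = 90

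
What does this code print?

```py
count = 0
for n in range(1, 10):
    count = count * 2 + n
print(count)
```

1013

n=1: count = 0*2+1 = 1
n=2: count = 1*2+2 = 4
n=3: count = 4*2+3 = 11
n=4: count = 11*2+4 = 26
n=5: count = 26*2+5 = 57
n=6: count = 57*2+6 = 120
n=7: count = 120*2+7 = 247
n=8: count = 247*2+8 = 502
n=9: count = 502*2+9 = 1013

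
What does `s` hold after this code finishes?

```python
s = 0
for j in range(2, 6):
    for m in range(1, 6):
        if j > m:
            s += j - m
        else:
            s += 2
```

j=2,m=1: 2>1, s = 0+1 = 1
j=2,m=2: not 2>2, s = 1+2 = 3
j=2,m=3: not 2>3, s = 3+2 = 5
j=2,m=4: not 2>4, s = 5+2 = 7
j=2,m=5: not 2>5, s = 7+2 = 9
j=3,m=1: 3>1, s = 9+2 = 11
j=3,m=2: 3>2, s = 11+1 = 12
j=3,m=3: not 3>3, s = 12+2 = 14
j=3,m=4: not 3>4, s = 14+2 = 16
j=3,m=5: not 3>5, s = 16+2 = 18
j=4,m=1: 4>1, s = 18+3 = 21
j=4,m=2: 4>2, s = 21+2 = 23
j=4,m=3: 4>3, s = 23+1 = 24
j=4,m=4: not 4>4, s = 24+2 = 26
j=4,m=5: not 4>5, s = 26+2 = 28
j=5,m=1: 5>1, s = 28+4 = 32
j=5,m=2: 5>2, s = 32+3 = 35
j=5,m=3: 5>3, s = 35+2 = 37
j=5,m=4: 5>4, s = 37+1 = 38
j=5,m=5: not 5>5, s = 38+2 = 40

40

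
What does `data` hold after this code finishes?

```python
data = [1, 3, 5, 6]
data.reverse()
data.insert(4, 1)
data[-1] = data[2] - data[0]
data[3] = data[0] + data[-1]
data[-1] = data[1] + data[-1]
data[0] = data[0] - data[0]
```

[0, 5, 3, 3, 2]

reverse → [6, 5, 3, 1]
insert 1 at 4 → [6, 5, 3, 1, 1]
data[-1] = data[2]-data[0] = 3-6 = -3 → [6, 5, 3, 1, -3]
data[3] = data[0]+data[-1] = 6+(-3) = 3 → [6, 5, 3, 3, -3]
data[-1] = data[1]+data[-1] = 5+(-3) = 2 → [6, 5, 3, 3, 2]
data[0] = data[0]-data[0] = 6-6 = 0 → [0, 5, 3, 3, 2]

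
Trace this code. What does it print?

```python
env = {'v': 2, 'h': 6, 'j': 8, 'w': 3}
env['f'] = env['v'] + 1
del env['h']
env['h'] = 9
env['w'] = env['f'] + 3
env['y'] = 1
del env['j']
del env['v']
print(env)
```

env['f'] = env['v']+1 = 3 → {'v': 2, 'h': 6, 'j': 8, 'w': 3, 'f': 3}
del 'h' → {'v': 2, 'j': 8, 'w': 3, 'f': 3}
env['h'] = 9 → {'v': 2, 'j': 8, 'w': 3, 'f': 3, 'h': 9}
env['w'] = env['f']+3 = 6 → {'v': 2, 'j': 8, 'w': 6, 'f': 3, 'h': 9}
env['y'] = 1 → {'v': 2, 'j': 8, 'w': 6, 'f': 3, 'h': 9, 'y': 1}
del 'j' → {'v': 2, 'w': 6, 'f': 3, 'h': 9, 'y': 1}
del 'v' → {'w': 6, 'f': 3, 'h': 9, 'y': 1}

{'w': 6, 'f': 3, 'h': 9, 'y': 1}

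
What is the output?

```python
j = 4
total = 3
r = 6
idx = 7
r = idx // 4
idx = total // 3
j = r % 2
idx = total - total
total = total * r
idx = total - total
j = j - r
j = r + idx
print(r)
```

1

r = 7//4 = 1
idx = 3//3 = 1
j = 1%2 = 1
idx = 3-3 = 0
total = 3*1 = 3
idx = 3-3 = 0
j = 1-1 = 0
j = 1+0 = 1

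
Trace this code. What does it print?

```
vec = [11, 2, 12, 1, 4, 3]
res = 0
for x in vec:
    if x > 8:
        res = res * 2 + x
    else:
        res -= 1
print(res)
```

29

x=11: >8, res = 0*2+11 = 11
x=2: not >8, res = 11-1 = 10
x=12: >8, res = 10*2+12 = 32
x=1: not >8, res = 32-1 = 31
x=4: not >8, res = 31-1 = 30
x=3: not >8, res = 30-1 = 29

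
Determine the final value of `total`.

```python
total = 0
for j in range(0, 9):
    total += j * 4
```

144

j=0: total = 0+0*4 = 0
j=1: total = 0+1*4 = 4
j=2: total = 4+2*4 = 12
j=3: total = 12+3*4 = 24
j=4: total = 24+4*4 = 40
j=5: total = 40+5*4 = 60
j=6: total = 60+6*4 = 84
j=7: total = 84+7*4 = 112
j=8: total = 112+8*4 = 144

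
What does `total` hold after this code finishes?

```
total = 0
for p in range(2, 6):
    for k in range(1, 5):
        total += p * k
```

p=2,k=1: total = 0+2 = 2
p=2,k=2: total = 2+4 = 6
p=2,k=3: total = 6+6 = 12
p=2,k=4: total = 12+8 = 20
p=3,k=1: total = 20+3 = 23
p=3,k=2: total = 23+6 = 29
p=3,k=3: total = 29+9 = 38
p=3,k=4: total = 38+12 = 50
p=4,k=1: total = 50+4 = 54
p=4,k=2: total = 54+8 = 62
p=4,k=3: total = 62+12 = 74
p=4,k=4: total = 74+16 = 90
p=5,k=1: total = 90+5 = 95
p=5,k=2: total = 95+10 = 105
p=5,k=3: total = 105+15 = 120
p=5,k=4: total = 120+20 = 140

140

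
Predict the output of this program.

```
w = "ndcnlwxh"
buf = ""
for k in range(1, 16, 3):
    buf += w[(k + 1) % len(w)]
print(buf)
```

k=1: add w[2]='c' → 'c'
k=4: add w[5]='w' → 'cw'
k=7: add w[0]='n' → 'cwn'
k=10: add w[3]='n' → 'cwnn'
k=13: add w[6]='x' → 'cwnnx'

cwnnx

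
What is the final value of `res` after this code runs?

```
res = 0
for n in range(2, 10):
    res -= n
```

-44

n=2: res = 0-2 = -2
n=3: res = (-2)-3 = -5
n=4: res = (-5)-4 = -9
n=5: res = (-9)-5 = -14
n=6: res = (-14)-6 = -20
n=7: res = (-20)-7 = -27
n=8: res = (-27)-8 = -35
n=9: res = (-35)-9 = -44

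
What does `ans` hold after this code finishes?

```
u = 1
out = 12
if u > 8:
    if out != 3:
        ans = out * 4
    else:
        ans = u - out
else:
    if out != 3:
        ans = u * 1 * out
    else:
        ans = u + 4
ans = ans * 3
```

u=1, out=12
u > 8 is False; out != 3 is True
→ ans = u * 1 * out = 12
ans = 12*3 = 36

36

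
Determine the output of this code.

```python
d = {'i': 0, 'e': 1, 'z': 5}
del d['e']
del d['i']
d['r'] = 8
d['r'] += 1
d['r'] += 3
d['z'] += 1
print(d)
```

{'z': 6, 'r': 12}

del 'e' → {'i': 0, 'z': 5}
del 'i' → {'z': 5}
d['r'] = 8 → {'z': 5, 'r': 8}
d['r'] = 8+1 = 9 → {'z': 5, 'r': 9}
d['r'] = 9+3 = 12 → {'z': 5, 'r': 12}
d['z'] = 5+1 = 6 → {'z': 6, 'r': 12}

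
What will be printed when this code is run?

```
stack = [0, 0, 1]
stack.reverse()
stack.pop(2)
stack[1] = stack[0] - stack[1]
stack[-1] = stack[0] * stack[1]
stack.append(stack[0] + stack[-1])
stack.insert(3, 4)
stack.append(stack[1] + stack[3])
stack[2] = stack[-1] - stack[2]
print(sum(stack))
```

14

reverse → [1, 0, 0]
pop(2) removes 0 → [1, 0]
stack[1] = stack[0]-stack[1] = 1-0 = 1 → [1, 1]
stack[-1] = stack[0]*stack[1] = 1*1 = 1 → [1, 1]
append stack[0]+stack[-1] = 1+1 = 2 → [1, 1, 2]
insert 4 at 3 → [1, 1, 2, 4]
append stack[1]+stack[3] = 1+4 = 5 → [1, 1, 2, 4, 5]
stack[2] = stack[-1]-stack[2] = 5-2 = 3 → [1, 1, 3, 4, 5]
sum = 14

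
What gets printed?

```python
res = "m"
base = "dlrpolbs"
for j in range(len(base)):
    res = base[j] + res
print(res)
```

j=0: prepend 'd' → 'dm'
j=1: prepend 'l' → 'ldm'
j=2: prepend 'r' → 'rldm'
j=3: prepend 'p' → 'prldm'
j=4: prepend 'o' → 'oprldm'
j=5: prepend 'l' → 'loprldm'
j=6: prepend 'b' → 'bloprldm'
j=7: prepend 's' → 'sbloprldm'

sbloprldm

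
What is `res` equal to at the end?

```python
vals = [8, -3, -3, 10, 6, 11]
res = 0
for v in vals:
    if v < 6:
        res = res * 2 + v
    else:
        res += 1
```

v=8: not <6, res = 0+1 = 1
v=-3: <6, res = 1*2+(-3) = -1
v=-3: <6, res = (-1)*2+(-3) = -5
v=10: not <6, res = (-5)+1 = -4
v=6: not <6, res = (-4)+1 = -3
v=11: not <6, res = (-3)+1 = -2

-2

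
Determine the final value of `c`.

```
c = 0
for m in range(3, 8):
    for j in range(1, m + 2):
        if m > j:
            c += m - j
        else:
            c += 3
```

m=3,j=1: 3>1, c = 0+2 = 2
m=3,j=2: 3>2, c = 2+1 = 3
m=3,j=3: not 3>3, c = 3+3 = 6
m=3,j=4: not 3>4, c = 6+3 = 9
m=4,j=1: 4>1, c = 9+3 = 12
m=4,j=2: 4>2, c = 12+2 = 14
m=4,j=3: 4>3, c = 14+1 = 15
m=4,j=4: not 4>4, c = 15+3 = 18
m=4,j=5: not 4>5, c = 18+3 = 21
m=5,j=1: 5>1, c = 21+4 = 25
m=5,j=2: 5>2, c = 25+3 = 28
m=5,j=3: 5>3, c = 28+2 = 30
m=5,j=4: 5>4, c = 30+1 = 31
m=5,j=5: not 5>5, c = 31+3 = 34
m=5,j=6: not 5>6, c = 34+3 = 37
m=6,j=1: 6>1, c = 37+5 = 42
m=6,j=2: 6>2, c = 42+4 = 46
m=6,j=3: 6>3, c = 46+3 = 49
m=6,j=4: 6>4, c = 49+2 = 51
m=6,j=5: 6>5, c = 51+1 = 52
m=6,j=6: not 6>6, c = 52+3 = 55
m=6,j=7: not 6>7, c = 55+3 = 58
m=7,j=1: 7>1, c = 58+6 = 64
m=7,j=2: 7>2, c = 64+5 = 69
m=7,j=3: 7>3, c = 69+4 = 73
m=7,j=4: 7>4, c = 73+3 = 76
m=7,j=5: 7>5, c = 76+2 = 78
m=7,j=6: 7>6, c = 78+1 = 79
m=7,j=7: not 7>7, c = 79+3 = 82
m=7,j=8: not 7>8, c = 82+3 = 85

85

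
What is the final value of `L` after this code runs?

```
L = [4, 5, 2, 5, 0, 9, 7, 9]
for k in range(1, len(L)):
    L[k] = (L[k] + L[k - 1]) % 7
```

k=1: L[1] = (5+4)%7 = 2 → [4, 2, 2, 5, 0, 9, 7, 9]
k=2: L[2] = (2+2)%7 = 4 → [4, 2, 4, 5, 0, 9, 7, 9]
k=3: L[3] = (5+4)%7 = 2 → [4, 2, 4, 2, 0, 9, 7, 9]
k=4: L[4] = (0+2)%7 = 2 → [4, 2, 4, 2, 2, 9, 7, 9]
k=5: L[5] = (9+2)%7 = 4 → [4, 2, 4, 2, 2, 4, 7, 9]
k=6: L[6] = (7+4)%7 = 4 → [4, 2, 4, 2, 2, 4, 4, 9]
k=7: L[7] = (9+4)%7 = 6 → [4, 2, 4, 2, 2, 4, 4, 6]

[4, 2, 4, 2, 2, 4, 4, 6]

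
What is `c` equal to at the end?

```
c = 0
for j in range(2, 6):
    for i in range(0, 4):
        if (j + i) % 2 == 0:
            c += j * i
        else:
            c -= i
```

32

j=2,i=0: even sum, c = 0+0 = 0
j=2,i=1: odd sum, c = 0-1 = -1
j=2,i=2: even sum, c = (-1)+4 = 3
j=2,i=3: odd sum, c = 3-3 = 0
j=3,i=0: odd sum, c = 0-0 = 0
j=3,i=1: even sum, c = 0+3 = 3
j=3,i=2: odd sum, c = 3-2 = 1
j=3,i=3: even sum, c = 1+9 = 10
j=4,i=0: even sum, c = 10+0 = 10
j=4,i=1: odd sum, c = 10-1 = 9
j=4,i=2: even sum, c = 9+8 = 17
j=4,i=3: odd sum, c = 17-3 = 14
j=5,i=0: odd sum, c = 14-0 = 14
j=5,i=1: even sum, c = 14+5 = 19
j=5,i=2: odd sum, c = 19-2 = 17
j=5,i=3: even sum, c = 17+15 = 32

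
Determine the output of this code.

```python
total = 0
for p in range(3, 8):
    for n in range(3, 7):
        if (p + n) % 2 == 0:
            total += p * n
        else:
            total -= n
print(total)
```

p=3,n=3: even sum, total = 0+9 = 9
p=3,n=4: odd sum, total = 9-4 = 5
p=3,n=5: even sum, total = 5+15 = 20
p=3,n=6: odd sum, total = 20-6 = 14
p=4,n=3: odd sum, total = 14-3 = 11
p=4,n=4: even sum, total = 11+16 = 27
p=4,n=5: odd sum, total = 27-5 = 22
p=4,n=6: even sum, total = 22+24 = 46
p=5,n=3: even sum, total = 46+15 = 61
p=5,n=4: odd sum, total = 61-4 = 57
p=5,n=5: even sum, total = 57+25 = 82
p=5,n=6: odd sum, total = 82-6 = 76
p=6,n=3: odd sum, total = 76-3 = 73
p=6,n=4: even sum, total = 73+24 = 97
p=6,n=5: odd sum, total = 97-5 = 92
p=6,n=6: even sum, total = 92+36 = 128
p=7,n=3: even sum, total = 128+21 = 149
p=7,n=4: odd sum, total = 149-4 = 145
p=7,n=5: even sum, total = 145+35 = 180
p=7,n=6: odd sum, total = 180-6 = 174

174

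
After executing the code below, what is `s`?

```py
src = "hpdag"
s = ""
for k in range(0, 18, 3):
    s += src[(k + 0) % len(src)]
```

'hapgdh'

k=0: add src[0]='h' → 'h'
k=3: add src[3]='a' → 'ha'
k=6: add src[1]='p' → 'hap'
k=9: add src[4]='g' → 'hapg'
k=12: add src[2]='d' → 'hapgd'
k=15: add src[0]='h' → 'hapgdh'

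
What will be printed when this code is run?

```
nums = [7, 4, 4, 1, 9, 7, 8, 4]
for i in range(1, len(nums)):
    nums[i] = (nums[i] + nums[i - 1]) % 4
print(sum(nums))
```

i=1: nums[1] = (4+7)%4 = 3 → [7, 3, 4, 1, 9, 7, 8, 4]
i=2: nums[2] = (4+3)%4 = 3 → [7, 3, 3, 1, 9, 7, 8, 4]
i=3: nums[3] = (1+3)%4 = 0 → [7, 3, 3, 0, 9, 7, 8, 4]
i=4: nums[4] = (9+0)%4 = 1 → [7, 3, 3, 0, 1, 7, 8, 4]
i=5: nums[5] = (7+1)%4 = 0 → [7, 3, 3, 0, 1, 0, 8, 4]
i=6: nums[6] = (8+0)%4 = 0 → [7, 3, 3, 0, 1, 0, 0, 4]
i=7: nums[7] = (4+0)%4 = 0 → [7, 3, 3, 0, 1, 0, 0, 0]
sum = 14

14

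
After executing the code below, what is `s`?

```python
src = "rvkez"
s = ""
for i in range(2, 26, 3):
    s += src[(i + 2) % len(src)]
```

i=2: add src[4]='z' → 'z'
i=5: add src[2]='k' → 'zk'
i=8: add src[0]='r' → 'zkr'
i=11: add src[3]='e' → 'zkre'
i=14: add src[1]='v' → 'zkrev'
i=17: add src[4]='z' → 'zkrevz'
i=20: add src[2]='k' → 'zkrevzk'
i=23: add src[0]='r' → 'zkrevzkr'

'zkrevzkr'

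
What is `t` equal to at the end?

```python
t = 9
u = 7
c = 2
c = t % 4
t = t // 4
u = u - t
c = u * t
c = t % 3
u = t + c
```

c = 9%4 = 1
t = 9//4 = 2
u = 7-2 = 5
c = 5*2 = 10
c = 2%3 = 2
u = 2+2 = 4

2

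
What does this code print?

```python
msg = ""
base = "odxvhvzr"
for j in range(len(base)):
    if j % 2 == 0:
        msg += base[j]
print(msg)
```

oxhz

j=0: add 'o' → 'o'
j=1: skip
j=2: add 'x' → 'ox'
j=3: skip
j=4: add 'h' → 'oxh'
j=5: skip
j=6: add 'z' → 'oxhz'
j=7: skip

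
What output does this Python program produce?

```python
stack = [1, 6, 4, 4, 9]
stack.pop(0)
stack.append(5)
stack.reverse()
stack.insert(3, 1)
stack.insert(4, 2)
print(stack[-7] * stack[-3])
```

10

pop(0) removes 1 → [6, 4, 4, 9]
append 5 → [6, 4, 4, 9, 5]
reverse → [5, 9, 4, 4, 6]
insert 1 at 3 → [5, 9, 4, 1, 4, 6]
insert 2 at 4 → [5, 9, 4, 1, 2, 4, 6]
stack[-7]*stack[-3] = 5*2 = 10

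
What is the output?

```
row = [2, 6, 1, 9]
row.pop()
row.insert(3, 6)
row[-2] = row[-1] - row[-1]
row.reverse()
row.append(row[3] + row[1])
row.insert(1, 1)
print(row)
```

[6, 1, 0, 6, 2, 2]

pop() removes 9 → [2, 6, 1]
insert 6 at 3 → [2, 6, 1, 6]
row[-2] = row[-1]-row[-1] = 6-6 = 0 → [2, 6, 0, 6]
reverse → [6, 0, 6, 2]
append row[3]+row[1] = 2+0 = 2 → [6, 0, 6, 2, 2]
insert 1 at 1 → [6, 1, 0, 6, 2, 2]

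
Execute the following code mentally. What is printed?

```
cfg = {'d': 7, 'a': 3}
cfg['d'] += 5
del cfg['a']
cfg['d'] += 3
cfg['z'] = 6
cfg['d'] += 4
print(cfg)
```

{'d': 19, 'z': 6}

cfg['d'] = 7+5 = 12 → {'d': 12, 'a': 3}
del 'a' → {'d': 12}
cfg['d'] = 12+3 = 15 → {'d': 15}
cfg['z'] = 6 → {'d': 15, 'z': 6}
cfg['d'] = 15+4 = 19 → {'d': 19, 'z': 6}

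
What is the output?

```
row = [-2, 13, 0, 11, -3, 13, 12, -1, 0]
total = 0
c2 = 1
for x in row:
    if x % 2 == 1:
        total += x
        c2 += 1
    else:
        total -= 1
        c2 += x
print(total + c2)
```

45

x=-2: not odd, total = 0-1 = -1; c2=-1
x=13: odd, total = (-1)+13 = 12; c2=0
x=0: not odd, total = 12-1 = 11; c2=0
x=11: odd, total = 11+11 = 22; c2=1
x=-3: odd, total = 22+(-3) = 19; c2=2
x=13: odd, total = 19+13 = 32; c2=3
x=12: not odd, total = 32-1 = 31; c2=15
x=-1: odd, total = 31+(-1) = 30; c2=16
x=0: not odd, total = 30-1 = 29; c2=16
total+c2 = 29+16 = 45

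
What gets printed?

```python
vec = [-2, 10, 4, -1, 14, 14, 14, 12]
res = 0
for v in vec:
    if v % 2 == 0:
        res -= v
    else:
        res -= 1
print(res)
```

v=-2: even, res = 0-(-2) = 2
v=10: even, res = 2-10 = -8
v=4: even, res = (-8)-4 = -12
v=-1: not even, res = (-12)-1 = -13
v=14: even, res = (-13)-14 = -27
v=14: even, res = (-27)-14 = -41
v=14: even, res = (-41)-14 = -55
v=12: even, res = (-55)-12 = -67

-67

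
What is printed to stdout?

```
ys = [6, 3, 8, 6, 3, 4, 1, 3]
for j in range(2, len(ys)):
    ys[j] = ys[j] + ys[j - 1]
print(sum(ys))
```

j=2: ys[2] = 8+3 = 11 → [6, 3, 11, 6, 3, 4, 1, 3]
j=3: ys[3] = 6+11 = 17 → [6, 3, 11, 17, 3, 4, 1, 3]
j=4: ys[4] = 3+17 = 20 → [6, 3, 11, 17, 20, 4, 1, 3]
j=5: ys[5] = 4+20 = 24 → [6, 3, 11, 17, 20, 24, 1, 3]
j=6: ys[6] = 1+24 = 25 → [6, 3, 11, 17, 20, 24, 25, 3]
j=7: ys[7] = 3+25 = 28 → [6, 3, 11, 17, 20, 24, 25, 28]
sum = 134

134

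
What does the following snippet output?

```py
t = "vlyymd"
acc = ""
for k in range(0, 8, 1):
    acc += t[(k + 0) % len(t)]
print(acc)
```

vlyymdvl

k=0: add t[0]='v' → 'v'
k=1: add t[1]='l' → 'vl'
k=2: add t[2]='y' → 'vly'
k=3: add t[3]='y' → 'vlyy'
k=4: add t[4]='m' → 'vlyym'
k=5: add t[5]='d' → 'vlyymd'
k=6: add t[0]='v' → 'vlyymdv'
k=7: add t[1]='l' → 'vlyymdvl'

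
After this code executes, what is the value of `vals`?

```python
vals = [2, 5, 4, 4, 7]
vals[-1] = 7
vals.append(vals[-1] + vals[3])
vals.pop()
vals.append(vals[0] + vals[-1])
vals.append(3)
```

[2, 5, 4, 4, 7, 9, 3]

vals[-1] = 7 → [2, 5, 4, 4, 7]
append vals[-1]+vals[3] = 7+4 = 11 → [2, 5, 4, 4, 7, 11]
pop() removes 11 → [2, 5, 4, 4, 7]
append vals[0]+vals[-1] = 2+7 = 9 → [2, 5, 4, 4, 7, 9]
append 3 → [2, 5, 4, 4, 7, 9, 3]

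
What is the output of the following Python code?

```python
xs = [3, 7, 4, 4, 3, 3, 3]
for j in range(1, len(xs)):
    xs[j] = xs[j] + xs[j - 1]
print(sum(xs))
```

117

j=1: xs[1] = 7+3 = 10 → [3, 10, 4, 4, 3, 3, 3]
j=2: xs[2] = 4+10 = 14 → [3, 10, 14, 4, 3, 3, 3]
j=3: xs[3] = 4+14 = 18 → [3, 10, 14, 18, 3, 3, 3]
j=4: xs[4] = 3+18 = 21 → [3, 10, 14, 18, 21, 3, 3]
j=5: xs[5] = 3+21 = 24 → [3, 10, 14, 18, 21, 24, 3]
j=6: xs[6] = 3+24 = 27 → [3, 10, 14, 18, 21, 24, 27]
sum = 117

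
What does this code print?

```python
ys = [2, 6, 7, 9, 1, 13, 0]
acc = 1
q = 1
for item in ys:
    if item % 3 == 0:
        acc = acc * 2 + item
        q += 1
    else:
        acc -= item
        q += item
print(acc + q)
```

item=2: not %3==0, acc = 1-2 = -1; q=3
item=6: %3==0, acc = (-1)*2+6 = 4; q=4
item=7: not %3==0, acc = 4-7 = -3; q=11
item=9: %3==0, acc = (-3)*2+9 = 3; q=12
item=1: not %3==0, acc = 3-1 = 2; q=13
item=13: not %3==0, acc = 2-13 = -11; q=26
item=0: %3==0, acc = (-11)*2+0 = -22; q=27
acc+q = (-22)+27 = 5

5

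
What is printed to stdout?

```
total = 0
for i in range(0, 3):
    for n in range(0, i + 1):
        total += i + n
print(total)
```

12

i=0,n=0: total = 0+0 = 0
i=1,n=0: total = 0+1 = 1
i=1,n=1: total = 1+2 = 3
i=2,n=0: total = 3+2 = 5
i=2,n=1: total = 5+3 = 8
i=2,n=2: total = 8+4 = 12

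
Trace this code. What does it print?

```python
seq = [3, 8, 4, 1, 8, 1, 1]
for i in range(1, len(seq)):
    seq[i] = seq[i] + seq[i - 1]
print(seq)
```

i=1: seq[1] = 8+3 = 11 → [3, 11, 4, 1, 8, 1, 1]
i=2: seq[2] = 4+11 = 15 → [3, 11, 15, 1, 8, 1, 1]
i=3: seq[3] = 1+15 = 16 → [3, 11, 15, 16, 8, 1, 1]
i=4: seq[4] = 8+16 = 24 → [3, 11, 15, 16, 24, 1, 1]
i=5: seq[5] = 1+24 = 25 → [3, 11, 15, 16, 24, 25, 1]
i=6: seq[6] = 1+25 = 26 → [3, 11, 15, 16, 24, 25, 26]

[3, 11, 15, 16, 24, 25, 26]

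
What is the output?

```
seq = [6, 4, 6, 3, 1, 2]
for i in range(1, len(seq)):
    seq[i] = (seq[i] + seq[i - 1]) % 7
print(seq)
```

i=1: seq[1] = (4+6)%7 = 3 → [6, 3, 6, 3, 1, 2]
i=2: seq[2] = (6+3)%7 = 2 → [6, 3, 2, 3, 1, 2]
i=3: seq[3] = (3+2)%7 = 5 → [6, 3, 2, 5, 1, 2]
i=4: seq[4] = (1+5)%7 = 6 → [6, 3, 2, 5, 6, 2]
i=5: seq[5] = (2+6)%7 = 1 → [6, 3, 2, 5, 6, 1]

[6, 3, 2, 5, 6, 1]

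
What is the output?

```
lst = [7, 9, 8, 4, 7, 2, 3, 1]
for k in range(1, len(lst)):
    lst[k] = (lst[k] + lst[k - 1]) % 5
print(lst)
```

k=1: lst[1] = (9+7)%5 = 1 → [7, 1, 8, 4, 7, 2, 3, 1]
k=2: lst[2] = (8+1)%5 = 4 → [7, 1, 4, 4, 7, 2, 3, 1]
k=3: lst[3] = (4+4)%5 = 3 → [7, 1, 4, 3, 7, 2, 3, 1]
k=4: lst[4] = (7+3)%5 = 0 → [7, 1, 4, 3, 0, 2, 3, 1]
k=5: lst[5] = (2+0)%5 = 2 → [7, 1, 4, 3, 0, 2, 3, 1]
k=6: lst[6] = (3+2)%5 = 0 → [7, 1, 4, 3, 0, 2, 0, 1]
k=7: lst[7] = (1+0)%5 = 1 → [7, 1, 4, 3, 0, 2, 0, 1]

[7, 1, 4, 3, 0, 2, 0, 1]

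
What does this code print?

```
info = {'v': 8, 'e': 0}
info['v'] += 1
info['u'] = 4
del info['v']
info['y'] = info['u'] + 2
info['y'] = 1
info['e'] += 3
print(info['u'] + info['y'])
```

info['v'] = 8+1 = 9 → {'v': 9, 'e': 0}
info['u'] = 4 → {'v': 9, 'e': 0, 'u': 4}
del 'v' → {'e': 0, 'u': 4}
info['y'] = info['u']+2 = 6 → {'e': 0, 'u': 4, 'y': 6}
info['y'] = 1 → {'e': 0, 'u': 4, 'y': 1}
info['e'] = 0+3 = 3 → {'e': 3, 'u': 4, 'y': 1}
info['u']+info['y'] = 4+1 = 5

5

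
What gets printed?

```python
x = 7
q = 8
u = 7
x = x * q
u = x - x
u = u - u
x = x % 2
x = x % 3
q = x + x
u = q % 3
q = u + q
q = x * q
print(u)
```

x = 7*8 = 56
u = 56-56 = 0
u = 0-0 = 0
x = 56%2 = 0
x = 0%3 = 0
q = 0+0 = 0
u = 0%3 = 0
q = 0+0 = 0
q = 0*0 = 0

0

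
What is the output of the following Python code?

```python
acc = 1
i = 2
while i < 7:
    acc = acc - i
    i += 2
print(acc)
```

i=2: acc = 1-2 = -1
i=4: acc = (-1)-4 = -5
i=6: acc = (-5)-6 = -11

-11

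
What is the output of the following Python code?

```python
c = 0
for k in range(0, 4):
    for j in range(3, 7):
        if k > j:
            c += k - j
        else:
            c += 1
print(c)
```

k=0,j=3: not 0>3, c = 0+1 = 1
k=0,j=4: not 0>4, c = 1+1 = 2
k=0,j=5: not 0>5, c = 2+1 = 3
k=0,j=6: not 0>6, c = 3+1 = 4
k=1,j=3: not 1>3, c = 4+1 = 5
k=1,j=4: not 1>4, c = 5+1 = 6
k=1,j=5: not 1>5, c = 6+1 = 7
k=1,j=6: not 1>6, c = 7+1 = 8
k=2,j=3: not 2>3, c = 8+1 = 9
k=2,j=4: not 2>4, c = 9+1 = 10
k=2,j=5: not 2>5, c = 10+1 = 11
k=2,j=6: not 2>6, c = 11+1 = 12
k=3,j=3: not 3>3, c = 12+1 = 13
k=3,j=4: not 3>4, c = 13+1 = 14
k=3,j=5: not 3>5, c = 14+1 = 15
k=3,j=6: not 3>6, c = 15+1 = 16

16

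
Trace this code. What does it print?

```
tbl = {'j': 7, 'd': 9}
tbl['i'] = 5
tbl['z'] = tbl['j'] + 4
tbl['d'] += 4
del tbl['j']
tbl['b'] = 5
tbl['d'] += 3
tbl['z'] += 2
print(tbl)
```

tbl['i'] = 5 → {'j': 7, 'd': 9, 'i': 5}
tbl['z'] = tbl['j']+4 = 11 → {'j': 7, 'd': 9, 'i': 5, 'z': 11}
tbl['d'] = 9+4 = 13 → {'j': 7, 'd': 13, 'i': 5, 'z': 11}
del 'j' → {'d': 13, 'i': 5, 'z': 11}
tbl['b'] = 5 → {'d': 13, 'i': 5, 'z': 11, 'b': 5}
tbl['d'] = 13+3 = 16 → {'d': 16, 'i': 5, 'z': 11, 'b': 5}
tbl['z'] = 11+2 = 13 → {'d': 16, 'i': 5, 'z': 13, 'b': 5}

{'d': 16, 'i': 5, 'z': 13, 'b': 5}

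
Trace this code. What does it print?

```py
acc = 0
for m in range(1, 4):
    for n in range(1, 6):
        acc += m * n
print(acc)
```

m=1,n=1: acc = 0+1 = 1
m=1,n=2: acc = 1+2 = 3
m=1,n=3: acc = 3+3 = 6
m=1,n=4: acc = 6+4 = 10
m=1,n=5: acc = 10+5 = 15
m=2,n=1: acc = 15+2 = 17
m=2,n=2: acc = 17+4 = 21
m=2,n=3: acc = 21+6 = 27
m=2,n=4: acc = 27+8 = 35
m=2,n=5: acc = 35+10 = 45
m=3,n=1: acc = 45+3 = 48
m=3,n=2: acc = 48+6 = 54
m=3,n=3: acc = 54+9 = 63
m=3,n=4: acc = 63+12 = 75
m=3,n=5: acc = 75+15 = 90

90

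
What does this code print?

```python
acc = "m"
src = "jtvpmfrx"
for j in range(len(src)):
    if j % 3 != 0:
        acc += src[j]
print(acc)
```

mtvmfx

j=0: skip
j=1: add 't' → 'mt'
j=2: add 'v' → 'mtv'
j=3: skip
j=4: add 'm' → 'mtvm'
j=5: add 'f' → 'mtvmf'
j=6: skip
j=7: add 'x' → 'mtvmfx'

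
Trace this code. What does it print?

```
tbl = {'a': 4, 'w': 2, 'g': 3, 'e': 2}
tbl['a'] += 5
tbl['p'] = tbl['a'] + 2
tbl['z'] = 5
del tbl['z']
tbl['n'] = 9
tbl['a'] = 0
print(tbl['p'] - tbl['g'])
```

8

tbl['a'] = 4+5 = 9 → {'a': 9, 'w': 2, 'g': 3, 'e': 2}
tbl['p'] = tbl['a']+2 = 11 → {'a': 9, 'w': 2, 'g': 3, 'e': 2, 'p': 11}
tbl['z'] = 5 → {'a': 9, 'w': 2, 'g': 3, 'e': 2, 'p': 11, 'z': 5}
del 'z' → {'a': 9, 'w': 2, 'g': 3, 'e': 2, 'p': 11}
tbl['n'] = 9 → {'a': 9, 'w': 2, 'g': 3, 'e': 2, 'p': 11, 'n': 9}
tbl['a'] = 0 → {'a': 0, 'w': 2, 'g': 3, 'e': 2, 'p': 11, 'n': 9}
tbl['p']-tbl['g'] = 11-3 = 8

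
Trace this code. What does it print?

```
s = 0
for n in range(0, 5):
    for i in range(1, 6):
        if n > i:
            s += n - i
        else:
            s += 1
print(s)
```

n=0,i=1: not 0>1, s = 0+1 = 1
n=0,i=2: not 0>2, s = 1+1 = 2
n=0,i=3: not 0>3, s = 2+1 = 3
n=0,i=4: not 0>4, s = 3+1 = 4
n=0,i=5: not 0>5, s = 4+1 = 5
n=1,i=1: not 1>1, s = 5+1 = 6
n=1,i=2: not 1>2, s = 6+1 = 7
n=1,i=3: not 1>3, s = 7+1 = 8
n=1,i=4: not 1>4, s = 8+1 = 9
n=1,i=5: not 1>5, s = 9+1 = 10
n=2,i=1: 2>1, s = 10+1 = 11
n=2,i=2: not 2>2, s = 11+1 = 12
n=2,i=3: not 2>3, s = 12+1 = 13
n=2,i=4: not 2>4, s = 13+1 = 14
n=2,i=5: not 2>5, s = 14+1 = 15
n=3,i=1: 3>1, s = 15+2 = 17
n=3,i=2: 3>2, s = 17+1 = 18
n=3,i=3: not 3>3, s = 18+1 = 19
n=3,i=4: not 3>4, s = 19+1 = 20
n=3,i=5: not 3>5, s = 20+1 = 21
n=4,i=1: 4>1, s = 21+3 = 24
n=4,i=2: 4>2, s = 24+2 = 26
n=4,i=3: 4>3, s = 26+1 = 27
n=4,i=4: not 4>4, s = 27+1 = 28
n=4,i=5: not 4>5, s = 28+1 = 29

29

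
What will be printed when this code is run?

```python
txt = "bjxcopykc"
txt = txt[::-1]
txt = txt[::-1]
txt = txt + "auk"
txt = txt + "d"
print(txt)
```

reverse → 'ckypocxjb'
reverse → 'bjxcopykc'
+ 'auk' → 'bjxcopykcauk'
+ 'd' → 'bjxcopykcaukd'

bjxcopykcaukd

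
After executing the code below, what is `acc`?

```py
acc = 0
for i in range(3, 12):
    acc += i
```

63

i=3: acc = 0+3 = 3
i=4: acc = 3+4 = 7
i=5: acc = 7+5 = 12
i=6: acc = 12+6 = 18
i=7: acc = 18+7 = 25
i=8: acc = 25+8 = 33
i=9: acc = 33+9 = 42
i=10: acc = 42+10 = 52
i=11: acc = 52+11 = 63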